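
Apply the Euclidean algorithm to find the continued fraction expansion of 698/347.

Run the Euclidean algorithm on 698 and 347; the successive quotients are the partial quotients a_0, a_1, ... (each step inverts the fractional part left over by the previous one):
  698 = 2*347 + 4, so a_0 = 2.
  347 = 86*4 + 3, so a_1 = 86.
  4 = 1*3 + 1, so a_2 = 1.
  3 = 3*1 + 0, so a_3 = 3.
The remainder reaches 0 after 4 divisions, so the expansion has 4 partial quotients, read off in order.

[2; 86, 1, 3]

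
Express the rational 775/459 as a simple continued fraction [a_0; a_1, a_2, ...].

[1; 1, 2, 4, 1, 3, 3, 2]

Run the Euclidean algorithm on 775 and 459; the successive quotients are the partial quotients a_0, a_1, ... (each step inverts the fractional part left over by the previous one):
  775 = 1*459 + 316, so a_0 = 1.
  459 = 1*316 + 143, so a_1 = 1.
  316 = 2*143 + 30, so a_2 = 2.
  143 = 4*30 + 23, so a_3 = 4.
  30 = 1*23 + 7, so a_4 = 1.
  23 = 3*7 + 2, so a_5 = 3.
  7 = 3*2 + 1, so a_6 = 3.
  2 = 2*1 + 0, so a_7 = 2.
The remainder reaches 0 after 8 divisions, so the expansion has 8 partial quotients, read off in order.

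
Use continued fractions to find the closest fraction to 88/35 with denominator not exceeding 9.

5/2

Expand x = 88/35 as a continued fraction with the Euclidean algorithm:
  88 = 2*35 + 18, so a_0 = 2.
  35 = 1*18 + 17, so a_1 = 1.
  18 = 1*17 + 1, so a_2 = 1.
  17 = 17*1 + 0, so a_3 = 17.
so x = [2; 1, 1, 17].
Convergents (p_i = a_i*p_{i-1} + p_{i-2}, q_i = a_i*q_{i-1} + q_{i-2} with p_{-2}=0, p_{-1}=1, q_{-2}=1, q_{-1}=0), until the denominator exceeds 9:
  i=0: a_0=2, p_0 = 2*1 + 0 = 2, q_0 = 2*0 + 1 = 1.
  i=1: a_1=1, p_1 = 1*2 + 1 = 3, q_1 = 1*1 + 0 = 1.
  i=2: a_2=1, p_2 = 1*3 + 2 = 5, q_2 = 1*1 + 1 = 2.
  i=3: a_3=17, p_3 = 17*5 + 3 = 88, q_3 = 17*2 + 1 = 35.
q_3 = 35 > 9, so the last convergent with denominator <= 9 is p_2/q_2 = 5/2.
The closest fraction with denominator <= 9 is either p_2/q_2 or the intermediate fraction (k*p_2 + p_1)/(k*q_2 + q_1) with the largest k >= 1 whose denominator stays <= 9; these approach x as k grows, and every other convergent or intermediate fraction in range is farther away.
Largest k: floor((9 - q_1)/q_2) = floor((9 - 1)/2) = 4.
That gives (4*5 + 3)/(4*2 + 1) = 23/9.
Compare the errors: |x - 5/2| = |88*2 - 5*35|/(35*2) = 1/70, and |x - 23/9| = |88*9 - 23*35|/(35*9) = 13/315.
Cross-multiplying, 1*315 = 315 < 910 = 13*70, so 1/70 is smaller: the convergent 5/2 is closer to x than 23/9.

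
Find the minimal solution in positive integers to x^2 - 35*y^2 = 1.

(x, y) = (6, 1)

First expand sqrt(35) as a continued fraction. With x_i = (sqrt(35) + m_i)/d_i and (m_0, d_0) = (0, 1): a_0 = floor(sqrt(35)) = 5, since 5^2 = 25 <= 35 < 36 = 6^2.
Iterate m_{i+1} = d_i*a_i - m_i, d_{i+1} = (35 - m_{i+1}^2)/d_i, a_{i+1} = floor((a_0 + m_{i+1})/d_{i+1}):
  m_1 = 1*5 - 0 = 5, d_1 = (35 - 5^2)/1 = 10/1 = 10, a_1 = floor((5 + 5)/10) = 1.
  m_2 = 10*1 - 5 = 5, d_2 = (35 - 5^2)/10 = 10/10 = 1, a_2 = floor((5 + 5)/1) = 10.
  m_3 = 1*10 - 5 = 5, d_3 = (35 - 5^2)/1 = 10/1 = 10: (m_3, d_3) = (m_1, d_1) = (5, 10), so from here the quotients repeat a_1, a_2; the period length is 2.
So sqrt(35) = [5; (1, 10)] with period length k = 2.
k is even, so the fundamental solution of x^2 - 35y^2 = 1 is (p_{k-1}, q_{k-1}) = (p_1, q_1); compute convergents through index 1.
Convergents (p_i = a_i*p_{i-1} + p_{i-2}, q_i = a_i*q_{i-1} + q_{i-2} with p_{-2}=0, p_{-1}=1, q_{-2}=1, q_{-1}=0):
  i=0: a_0=5, p_0 = 5*1 + 0 = 5, q_0 = 5*0 + 1 = 1.
  i=1: a_1=1, p_1 = 1*5 + 1 = 6, q_1 = 1*1 + 0 = 1.
Check: 6^2 - 35*1^2 = 36 - 35 = 1, so (x, y) = (6, 1) solves the equation, and by the theorem it is the least positive solution.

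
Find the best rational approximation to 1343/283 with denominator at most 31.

Expand x = 1343/283 as a continued fraction with the Euclidean algorithm:
  1343 = 4*283 + 211, so a_0 = 4.
  283 = 1*211 + 72, so a_1 = 1.
  211 = 2*72 + 67, so a_2 = 2.
  72 = 1*67 + 5, so a_3 = 1.
  67 = 13*5 + 2, so a_4 = 13.
  5 = 2*2 + 1, so a_5 = 2.
  2 = 2*1 + 0, so a_6 = 2.
so x = [4; 1, 2, 1, 13, 2, 2].
Convergents (p_i = a_i*p_{i-1} + p_{i-2}, q_i = a_i*q_{i-1} + q_{i-2} with p_{-2}=0, p_{-1}=1, q_{-2}=1, q_{-1}=0), until the denominator exceeds 31:
  i=0: a_0=4, p_0 = 4*1 + 0 = 4, q_0 = 4*0 + 1 = 1.
  i=1: a_1=1, p_1 = 1*4 + 1 = 5, q_1 = 1*1 + 0 = 1.
  i=2: a_2=2, p_2 = 2*5 + 4 = 14, q_2 = 2*1 + 1 = 3.
  i=3: a_3=1, p_3 = 1*14 + 5 = 19, q_3 = 1*3 + 1 = 4.
  i=4: a_4=13, p_4 = 13*19 + 14 = 261, q_4 = 13*4 + 3 = 55.
q_4 = 55 > 31, so the last convergent with denominator <= 31 is p_3/q_3 = 19/4.
The closest fraction with denominator <= 31 is either p_3/q_3 or the intermediate fraction (k*p_3 + p_2)/(k*q_3 + q_2) with the largest k >= 1 whose denominator stays <= 31; these approach x as k grows, and every other convergent or intermediate fraction in range is farther away.
Largest k: floor((31 - q_2)/q_3) = floor((31 - 3)/4) = 7.
That gives (7*19 + 14)/(7*4 + 3) = 147/31.
Compare the errors: |x - 19/4| = |1343*4 - 19*283|/(283*4) = 5/1132, and |x - 147/31| = |1343*31 - 147*283|/(283*31) = 32/8773.
Cross-multiplying, 32*1132 = 36224 < 43865 = 5*8773, so 32/8773 is smaller: the intermediate fraction 147/31 is closer to x than 19/4.

147/31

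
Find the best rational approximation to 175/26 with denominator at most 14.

Expand x = 175/26 as a continued fraction with the Euclidean algorithm:
  175 = 6*26 + 19, so a_0 = 6.
  26 = 1*19 + 7, so a_1 = 1.
  19 = 2*7 + 5, so a_2 = 2.
  7 = 1*5 + 2, so a_3 = 1.
  5 = 2*2 + 1, so a_4 = 2.
  2 = 2*1 + 0, so a_5 = 2.
so x = [6; 1, 2, 1, 2, 2].
Convergents (p_i = a_i*p_{i-1} + p_{i-2}, q_i = a_i*q_{i-1} + q_{i-2} with p_{-2}=0, p_{-1}=1, q_{-2}=1, q_{-1}=0), until the denominator exceeds 14:
  i=0: a_0=6, p_0 = 6*1 + 0 = 6, q_0 = 6*0 + 1 = 1.
  i=1: a_1=1, p_1 = 1*6 + 1 = 7, q_1 = 1*1 + 0 = 1.
  i=2: a_2=2, p_2 = 2*7 + 6 = 20, q_2 = 2*1 + 1 = 3.
  i=3: a_3=1, p_3 = 1*20 + 7 = 27, q_3 = 1*3 + 1 = 4.
  i=4: a_4=2, p_4 = 2*27 + 20 = 74, q_4 = 2*4 + 3 = 11.
  i=5: a_5=2, p_5 = 2*74 + 27 = 175, q_5 = 2*11 + 4 = 26.
q_5 = 26 > 14, so the last convergent with denominator <= 14 is p_4/q_4 = 74/11.
The closest fraction with denominator <= 14 is either p_4/q_4 or the intermediate fraction (k*p_4 + p_3)/(k*q_4 + q_3) with the largest k >= 1 whose denominator stays <= 14; these approach x as k grows, and every other convergent or intermediate fraction in range is farther away.
Largest k: floor((14 - q_3)/q_4) = floor((14 - 4)/11) = 0.
Since k = 0, no intermediate fraction beyond p_4/q_4 has denominator <= 14, so the convergent 74/11 is the closest (its error is |175*11 - 74*26|/(26*11) = 1/286).

74/11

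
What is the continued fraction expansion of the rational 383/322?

[1; 5, 3, 1, 1, 2, 3]

Run the Euclidean algorithm on 383 and 322; the successive quotients are the partial quotients a_0, a_1, ... (each step inverts the fractional part left over by the previous one):
  383 = 1*322 + 61, so a_0 = 1.
  322 = 5*61 + 17, so a_1 = 5.
  61 = 3*17 + 10, so a_2 = 3.
  17 = 1*10 + 7, so a_3 = 1.
  10 = 1*7 + 3, so a_4 = 1.
  7 = 2*3 + 1, so a_5 = 2.
  3 = 3*1 + 0, so a_6 = 3.
The remainder reaches 0 after 7 divisions, so the expansion has 7 partial quotients, read off in order.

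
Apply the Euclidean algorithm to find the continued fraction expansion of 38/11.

Run the Euclidean algorithm on 38 and 11; the successive quotients are the partial quotients a_0, a_1, ... (each step inverts the fractional part left over by the previous one):
  38 = 3*11 + 5, so a_0 = 3.
  11 = 2*5 + 1, so a_1 = 2.
  5 = 5*1 + 0, so a_2 = 5.
The remainder reaches 0 after 3 divisions, so the expansion has 3 partial quotients, read off in order.

[3; 2, 5]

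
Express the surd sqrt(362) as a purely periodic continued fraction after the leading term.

Write x_i = (sqrt(362) + m_i)/d_i with (m_0, d_0) = (0, 1). a_0 = floor(sqrt(362)) = 19, since 19^2 = 361 <= 362 < 400 = 20^2.
Iterate m_{i+1} = d_i*a_i - m_i, d_{i+1} = (362 - m_{i+1}^2)/d_i, a_{i+1} = floor((a_0 + m_{i+1})/d_{i+1}):
  m_1 = 1*19 - 0 = 19, d_1 = (362 - 19^2)/1 = 1/1 = 1, a_1 = floor((19 + 19)/1) = 38.
  m_2 = 1*38 - 19 = 19, d_2 = (362 - 19^2)/1 = 1/1 = 1: (m_2, d_2) = (m_1, d_1) = (19, 1), so from here the quotient a_1 repeats; the period length is 1.
Hence the expansion of sqrt(362) is a_0 = 19 followed by the repeating block 38 (period 1).

[19; (38)]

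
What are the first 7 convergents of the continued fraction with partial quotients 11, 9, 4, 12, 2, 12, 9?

11/1, 100/9, 411/37, 5032/453, 10475/943, 130732/11769, 1187063/106864

Using the convergent recurrence p_i = a_i*p_{i-1} + p_{i-2}, q_i = a_i*q_{i-1} + q_{i-2} with p_{-2}=0, p_{-1}=1, q_{-2}=1, q_{-1}=0:
  i=0: a_0=11, p_0 = 11*1 + 0 = 11, q_0 = 11*0 + 1 = 1.
  i=1: a_1=9, p_1 = 9*11 + 1 = 100, q_1 = 9*1 + 0 = 9.
  i=2: a_2=4, p_2 = 4*100 + 11 = 411, q_2 = 4*9 + 1 = 37.
  i=3: a_3=12, p_3 = 12*411 + 100 = 5032, q_3 = 12*37 + 9 = 453.
  i=4: a_4=2, p_4 = 2*5032 + 411 = 10475, q_4 = 2*453 + 37 = 943.
  i=5: a_5=12, p_5 = 12*10475 + 5032 = 130732, q_5 = 12*943 + 453 = 11769.
  i=6: a_6=9, p_6 = 9*130732 + 10475 = 1187063, q_6 = 9*11769 + 943 = 106864.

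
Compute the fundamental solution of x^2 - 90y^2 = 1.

First expand sqrt(90) as a continued fraction. With x_i = (sqrt(90) + m_i)/d_i and (m_0, d_0) = (0, 1): a_0 = floor(sqrt(90)) = 9, since 9^2 = 81 <= 90 < 100 = 10^2.
Iterate m_{i+1} = d_i*a_i - m_i, d_{i+1} = (90 - m_{i+1}^2)/d_i, a_{i+1} = floor((a_0 + m_{i+1})/d_{i+1}):
  m_1 = 1*9 - 0 = 9, d_1 = (90 - 9^2)/1 = 9/1 = 9, a_1 = floor((9 + 9)/9) = 2.
  m_2 = 9*2 - 9 = 9, d_2 = (90 - 9^2)/9 = 9/9 = 1, a_2 = floor((9 + 9)/1) = 18.
  m_3 = 1*18 - 9 = 9, d_3 = (90 - 9^2)/1 = 9/1 = 9: (m_3, d_3) = (m_1, d_1) = (9, 9), so from here the quotients repeat a_1, a_2; the period length is 2.
So sqrt(90) = [9; (2, 18)] with period length k = 2.
k is even, so the fundamental solution of x^2 - 90y^2 = 1 is (p_{k-1}, q_{k-1}) = (p_1, q_1); compute convergents through index 1.
Convergents (p_i = a_i*p_{i-1} + p_{i-2}, q_i = a_i*q_{i-1} + q_{i-2} with p_{-2}=0, p_{-1}=1, q_{-2}=1, q_{-1}=0):
  i=0: a_0=9, p_0 = 9*1 + 0 = 9, q_0 = 9*0 + 1 = 1.
  i=1: a_1=2, p_1 = 2*9 + 1 = 19, q_1 = 2*1 + 0 = 2.
Check: 19^2 - 90*2^2 = 361 - 360 = 1, so (x, y) = (19, 2) solves the equation, and by the theorem it is the least positive solution.

(x, y) = (19, 2)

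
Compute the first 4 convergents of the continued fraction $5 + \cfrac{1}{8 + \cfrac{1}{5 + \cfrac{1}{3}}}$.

Using the convergent recurrence p_i = a_i*p_{i-1} + p_{i-2}, q_i = a_i*q_{i-1} + q_{i-2} with p_{-2}=0, p_{-1}=1, q_{-2}=1, q_{-1}=0:
  i=0: a_0=5, p_0 = 5*1 + 0 = 5, q_0 = 5*0 + 1 = 1.
  i=1: a_1=8, p_1 = 8*5 + 1 = 41, q_1 = 8*1 + 0 = 8.
  i=2: a_2=5, p_2 = 5*41 + 5 = 210, q_2 = 5*8 + 1 = 41.
  i=3: a_3=3, p_3 = 3*210 + 41 = 671, q_3 = 3*41 + 8 = 131.

5/1, 41/8, 210/41, 671/131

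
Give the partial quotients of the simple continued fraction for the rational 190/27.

Run the Euclidean algorithm on 190 and 27; the successive quotients are the partial quotients a_0, a_1, ... (each step inverts the fractional part left over by the previous one):
  190 = 7*27 + 1, so a_0 = 7.
  27 = 27*1 + 0, so a_1 = 27.
The remainder reaches 0 after 2 divisions, so the expansion has 2 partial quotients, read off in order.

[7; 27]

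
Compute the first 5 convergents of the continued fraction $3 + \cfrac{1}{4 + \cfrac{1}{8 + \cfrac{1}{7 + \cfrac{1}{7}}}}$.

3/1, 13/4, 107/33, 762/235, 5441/1678

Using the convergent recurrence p_i = a_i*p_{i-1} + p_{i-2}, q_i = a_i*q_{i-1} + q_{i-2} with p_{-2}=0, p_{-1}=1, q_{-2}=1, q_{-1}=0:
  i=0: a_0=3, p_0 = 3*1 + 0 = 3, q_0 = 3*0 + 1 = 1.
  i=1: a_1=4, p_1 = 4*3 + 1 = 13, q_1 = 4*1 + 0 = 4.
  i=2: a_2=8, p_2 = 8*13 + 3 = 107, q_2 = 8*4 + 1 = 33.
  i=3: a_3=7, p_3 = 7*107 + 13 = 762, q_3 = 7*33 + 4 = 235.
  i=4: a_4=7, p_4 = 7*762 + 107 = 5441, q_4 = 7*235 + 33 = 1678.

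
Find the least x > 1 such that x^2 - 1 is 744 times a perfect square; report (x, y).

First expand sqrt(744) as a continued fraction. With x_i = (sqrt(744) + m_i)/d_i and (m_0, d_0) = (0, 1): a_0 = floor(sqrt(744)) = 27, since 27^2 = 729 <= 744 < 784 = 28^2.
Iterate m_{i+1} = d_i*a_i - m_i, d_{i+1} = (744 - m_{i+1}^2)/d_i, a_{i+1} = floor((a_0 + m_{i+1})/d_{i+1}):
  m_1 = 1*27 - 0 = 27, d_1 = (744 - 27^2)/1 = 15/1 = 15, a_1 = floor((27 + 27)/15) = 3.
  m_2 = 15*3 - 27 = 18, d_2 = (744 - 18^2)/15 = 420/15 = 28, a_2 = floor((27 + 18)/28) = 1.
  m_3 = 28*1 - 18 = 10, d_3 = (744 - 10^2)/28 = 644/28 = 23, a_3 = floor((27 + 10)/23) = 1.
  m_4 = 23*1 - 10 = 13, d_4 = (744 - 13^2)/23 = 575/23 = 25, a_4 = floor((27 + 13)/25) = 1.
  m_5 = 25*1 - 13 = 12, d_5 = (744 - 12^2)/25 = 600/25 = 24, a_5 = floor((27 + 12)/24) = 1.
  m_6 = 24*1 - 12 = 12, d_6 = (744 - 12^2)/24 = 600/24 = 25, a_6 = floor((27 + 12)/25) = 1.
  m_7 = 25*1 - 12 = 13, d_7 = (744 - 13^2)/25 = 575/25 = 23, a_7 = floor((27 + 13)/23) = 1.
  m_8 = 23*1 - 13 = 10, d_8 = (744 - 10^2)/23 = 644/23 = 28, a_8 = floor((27 + 10)/28) = 1.
  m_9 = 28*1 - 10 = 18, d_9 = (744 - 18^2)/28 = 420/28 = 15, a_9 = floor((27 + 18)/15) = 3.
  m_10 = 15*3 - 18 = 27, d_10 = (744 - 27^2)/15 = 15/15 = 1, a_10 = floor((27 + 27)/1) = 54.
  m_11 = 1*54 - 27 = 27, d_11 = (744 - 27^2)/1 = 15/1 = 15: (m_11, d_11) = (m_1, d_1) = (27, 15), so from here the quotients repeat a_1, ..., a_10; the period length is 10.
So sqrt(744) = [27; (3, 1, 1, 1, 1, 1, 1, 1, 3, 54)] with period length k = 10.
k is even, so the fundamental solution of x^2 - 744y^2 = 1 is (p_{k-1}, q_{k-1}) = (p_9, q_9); compute convergents through index 9.
Convergents (p_i = a_i*p_{i-1} + p_{i-2}, q_i = a_i*q_{i-1} + q_{i-2} with p_{-2}=0, p_{-1}=1, q_{-2}=1, q_{-1}=0):
  i=0: a_0=27, p_0 = 27*1 + 0 = 27, q_0 = 27*0 + 1 = 1.
  i=1: a_1=3, p_1 = 3*27 + 1 = 82, q_1 = 3*1 + 0 = 3.
  i=2: a_2=1, p_2 = 1*82 + 27 = 109, q_2 = 1*3 + 1 = 4.
  i=3: a_3=1, p_3 = 1*109 + 82 = 191, q_3 = 1*4 + 3 = 7.
  i=4: a_4=1, p_4 = 1*191 + 109 = 300, q_4 = 1*7 + 4 = 11.
  i=5: a_5=1, p_5 = 1*300 + 191 = 491, q_5 = 1*11 + 7 = 18.
  i=6: a_6=1, p_6 = 1*491 + 300 = 791, q_6 = 1*18 + 11 = 29.
  i=7: a_7=1, p_7 = 1*791 + 491 = 1282, q_7 = 1*29 + 18 = 47.
  i=8: a_8=1, p_8 = 1*1282 + 791 = 2073, q_8 = 1*47 + 29 = 76.
  i=9: a_9=3, p_9 = 3*2073 + 1282 = 7501, q_9 = 3*76 + 47 = 275.
Check: 7501^2 - 744*275^2 = 56265001 - 56265000 = 1, so (x, y) = (7501, 275) solves the equation, and by the theorem it is the least positive solution.

(x, y) = (7501, 275)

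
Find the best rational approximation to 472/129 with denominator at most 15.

Expand x = 472/129 as a continued fraction with the Euclidean algorithm:
  472 = 3*129 + 85, so a_0 = 3.
  129 = 1*85 + 44, so a_1 = 1.
  85 = 1*44 + 41, so a_2 = 1.
  44 = 1*41 + 3, so a_3 = 1.
  41 = 13*3 + 2, so a_4 = 13.
  3 = 1*2 + 1, so a_5 = 1.
  2 = 2*1 + 0, so a_6 = 2.
so x = [3; 1, 1, 1, 13, 1, 2].
Convergents (p_i = a_i*p_{i-1} + p_{i-2}, q_i = a_i*q_{i-1} + q_{i-2} with p_{-2}=0, p_{-1}=1, q_{-2}=1, q_{-1}=0), until the denominator exceeds 15:
  i=0: a_0=3, p_0 = 3*1 + 0 = 3, q_0 = 3*0 + 1 = 1.
  i=1: a_1=1, p_1 = 1*3 + 1 = 4, q_1 = 1*1 + 0 = 1.
  i=2: a_2=1, p_2 = 1*4 + 3 = 7, q_2 = 1*1 + 1 = 2.
  i=3: a_3=1, p_3 = 1*7 + 4 = 11, q_3 = 1*2 + 1 = 3.
  i=4: a_4=13, p_4 = 13*11 + 7 = 150, q_4 = 13*3 + 2 = 41.
q_4 = 41 > 15, so the last convergent with denominator <= 15 is p_3/q_3 = 11/3.
The closest fraction with denominator <= 15 is either p_3/q_3 or the intermediate fraction (k*p_3 + p_2)/(k*q_3 + q_2) with the largest k >= 1 whose denominator stays <= 15; these approach x as k grows, and every other convergent or intermediate fraction in range is farther away.
Largest k: floor((15 - q_2)/q_3) = floor((15 - 2)/3) = 4.
That gives (4*11 + 7)/(4*3 + 2) = 51/14.
Compare the errors: |x - 11/3| = |472*3 - 11*129|/(129*3) = 3/387, and |x - 51/14| = |472*14 - 51*129|/(129*14) = 29/1806.
Cross-multiplying, 3*1806 = 5418 < 11223 = 29*387, so 3/387 is smaller: the convergent 11/3 is closer to x than 51/14.

11/3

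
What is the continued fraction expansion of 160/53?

[3; 53]

Run the Euclidean algorithm on 160 and 53; the successive quotients are the partial quotients a_0, a_1, ... (each step inverts the fractional part left over by the previous one):
  160 = 3*53 + 1, so a_0 = 3.
  53 = 53*1 + 0, so a_1 = 53.
The remainder reaches 0 after 2 divisions, so the expansion has 2 partial quotients, read off in order.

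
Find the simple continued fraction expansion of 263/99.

[2; 1, 1, 1, 10, 3]

Run the Euclidean algorithm on 263 and 99; the successive quotients are the partial quotients a_0, a_1, ... (each step inverts the fractional part left over by the previous one):
  263 = 2*99 + 65, so a_0 = 2.
  99 = 1*65 + 34, so a_1 = 1.
  65 = 1*34 + 31, so a_2 = 1.
  34 = 1*31 + 3, so a_3 = 1.
  31 = 10*3 + 1, so a_4 = 10.
  3 = 3*1 + 0, so a_5 = 3.
The remainder reaches 0 after 6 divisions, so the expansion has 6 partial quotients, read off in order.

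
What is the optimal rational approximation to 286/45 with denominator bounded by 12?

70/11

Expand x = 286/45 as a continued fraction with the Euclidean algorithm:
  286 = 6*45 + 16, so a_0 = 6.
  45 = 2*16 + 13, so a_1 = 2.
  16 = 1*13 + 3, so a_2 = 1.
  13 = 4*3 + 1, so a_3 = 4.
  3 = 3*1 + 0, so a_4 = 3.
so x = [6; 2, 1, 4, 3].
Convergents (p_i = a_i*p_{i-1} + p_{i-2}, q_i = a_i*q_{i-1} + q_{i-2} with p_{-2}=0, p_{-1}=1, q_{-2}=1, q_{-1}=0), until the denominator exceeds 12:
  i=0: a_0=6, p_0 = 6*1 + 0 = 6, q_0 = 6*0 + 1 = 1.
  i=1: a_1=2, p_1 = 2*6 + 1 = 13, q_1 = 2*1 + 0 = 2.
  i=2: a_2=1, p_2 = 1*13 + 6 = 19, q_2 = 1*2 + 1 = 3.
  i=3: a_3=4, p_3 = 4*19 + 13 = 89, q_3 = 4*3 + 2 = 14.
q_3 = 14 > 12, so the last convergent with denominator <= 12 is p_2/q_2 = 19/3.
The closest fraction with denominator <= 12 is either p_2/q_2 or the intermediate fraction (k*p_2 + p_1)/(k*q_2 + q_1) with the largest k >= 1 whose denominator stays <= 12; these approach x as k grows, and every other convergent or intermediate fraction in range is farther away.
Largest k: floor((12 - q_1)/q_2) = floor((12 - 2)/3) = 3.
That gives (3*19 + 13)/(3*3 + 2) = 70/11.
Compare the errors: |x - 19/3| = |286*3 - 19*45|/(45*3) = 3/135, and |x - 70/11| = |286*11 - 70*45|/(45*11) = 4/495.
Cross-multiplying, 4*135 = 540 < 1485 = 3*495, so 4/495 is smaller: the intermediate fraction 70/11 is closer to x than 19/3.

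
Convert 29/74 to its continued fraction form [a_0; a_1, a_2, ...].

Run the Euclidean algorithm on 29 and 74; the successive quotients are the partial quotients a_0, a_1, ... (each step inverts the fractional part left over by the previous one):
  29 = 0*74 + 29, so a_0 = 0.
  74 = 2*29 + 16, so a_1 = 2.
  29 = 1*16 + 13, so a_2 = 1.
  16 = 1*13 + 3, so a_3 = 1.
  13 = 4*3 + 1, so a_4 = 4.
  3 = 3*1 + 0, so a_5 = 3.
The remainder reaches 0 after 6 divisions, so the expansion has 6 partial quotients, read off in order.

[0; 2, 1, 1, 4, 3]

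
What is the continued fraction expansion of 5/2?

[2; 2]

Run the Euclidean algorithm on 5 and 2; the successive quotients are the partial quotients a_0, a_1, ... (each step inverts the fractional part left over by the previous one):
  5 = 2*2 + 1, so a_0 = 2.
  2 = 2*1 + 0, so a_1 = 2.
The remainder reaches 0 after 2 divisions, so the expansion has 2 partial quotients, read off in order.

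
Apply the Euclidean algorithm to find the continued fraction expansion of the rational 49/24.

[2; 24]

Run the Euclidean algorithm on 49 and 24; the successive quotients are the partial quotients a_0, a_1, ... (each step inverts the fractional part left over by the previous one):
  49 = 2*24 + 1, so a_0 = 2.
  24 = 24*1 + 0, so a_1 = 24.
The remainder reaches 0 after 2 divisions, so the expansion has 2 partial quotients, read off in order.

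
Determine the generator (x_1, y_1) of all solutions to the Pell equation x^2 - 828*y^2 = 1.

(x, y) = (1151, 40)

First expand sqrt(828) as a continued fraction. With x_i = (sqrt(828) + m_i)/d_i and (m_0, d_0) = (0, 1): a_0 = floor(sqrt(828)) = 28, since 28^2 = 784 <= 828 < 841 = 29^2.
Iterate m_{i+1} = d_i*a_i - m_i, d_{i+1} = (828 - m_{i+1}^2)/d_i, a_{i+1} = floor((a_0 + m_{i+1})/d_{i+1}):
  m_1 = 1*28 - 0 = 28, d_1 = (828 - 28^2)/1 = 44/1 = 44, a_1 = floor((28 + 28)/44) = 1.
  m_2 = 44*1 - 28 = 16, d_2 = (828 - 16^2)/44 = 572/44 = 13, a_2 = floor((28 + 16)/13) = 3.
  m_3 = 13*3 - 16 = 23, d_3 = (828 - 23^2)/13 = 299/13 = 23, a_3 = floor((28 + 23)/23) = 2.
  m_4 = 23*2 - 23 = 23, d_4 = (828 - 23^2)/23 = 299/23 = 13, a_4 = floor((28 + 23)/13) = 3.
  m_5 = 13*3 - 23 = 16, d_5 = (828 - 16^2)/13 = 572/13 = 44, a_5 = floor((28 + 16)/44) = 1.
  m_6 = 44*1 - 16 = 28, d_6 = (828 - 28^2)/44 = 44/44 = 1, a_6 = floor((28 + 28)/1) = 56.
  m_7 = 1*56 - 28 = 28, d_7 = (828 - 28^2)/1 = 44/1 = 44: (m_7, d_7) = (m_1, d_1) = (28, 44), so from here the quotients repeat a_1, ..., a_6; the period length is 6.
So sqrt(828) = [28; (1, 3, 2, 3, 1, 56)] with period length k = 6.
k is even, so the fundamental solution of x^2 - 828y^2 = 1 is (p_{k-1}, q_{k-1}) = (p_5, q_5); compute convergents through index 5.
Convergents (p_i = a_i*p_{i-1} + p_{i-2}, q_i = a_i*q_{i-1} + q_{i-2} with p_{-2}=0, p_{-1}=1, q_{-2}=1, q_{-1}=0):
  i=0: a_0=28, p_0 = 28*1 + 0 = 28, q_0 = 28*0 + 1 = 1.
  i=1: a_1=1, p_1 = 1*28 + 1 = 29, q_1 = 1*1 + 0 = 1.
  i=2: a_2=3, p_2 = 3*29 + 28 = 115, q_2 = 3*1 + 1 = 4.
  i=3: a_3=2, p_3 = 2*115 + 29 = 259, q_3 = 2*4 + 1 = 9.
  i=4: a_4=3, p_4 = 3*259 + 115 = 892, q_4 = 3*9 + 4 = 31.
  i=5: a_5=1, p_5 = 1*892 + 259 = 1151, q_5 = 1*31 + 9 = 40.
Check: 1151^2 - 828*40^2 = 1324801 - 1324800 = 1, so (x, y) = (1151, 40) solves the equation, and by the theorem it is the least positive solution.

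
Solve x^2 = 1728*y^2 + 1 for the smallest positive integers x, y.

(x, y) = (3650401, 87815)

First expand sqrt(1728) as a continued fraction. With x_i = (sqrt(1728) + m_i)/d_i and (m_0, d_0) = (0, 1): a_0 = floor(sqrt(1728)) = 41, since 41^2 = 1681 <= 1728 < 1764 = 42^2.
Iterate m_{i+1} = d_i*a_i - m_i, d_{i+1} = (1728 - m_{i+1}^2)/d_i, a_{i+1} = floor((a_0 + m_{i+1})/d_{i+1}):
  m_1 = 1*41 - 0 = 41, d_1 = (1728 - 41^2)/1 = 47/1 = 47, a_1 = floor((41 + 41)/47) = 1.
  m_2 = 47*1 - 41 = 6, d_2 = (1728 - 6^2)/47 = 1692/47 = 36, a_2 = floor((41 + 6)/36) = 1.
  m_3 = 36*1 - 6 = 30, d_3 = (1728 - 30^2)/36 = 828/36 = 23, a_3 = floor((41 + 30)/23) = 3.
  m_4 = 23*3 - 30 = 39, d_4 = (1728 - 39^2)/23 = 207/23 = 9, a_4 = floor((41 + 39)/9) = 8.
  m_5 = 9*8 - 39 = 33, d_5 = (1728 - 33^2)/9 = 639/9 = 71, a_5 = floor((41 + 33)/71) = 1.
  m_6 = 71*1 - 33 = 38, d_6 = (1728 - 38^2)/71 = 284/71 = 4, a_6 = floor((41 + 38)/4) = 19.
  m_7 = 4*19 - 38 = 38, d_7 = (1728 - 38^2)/4 = 284/4 = 71, a_7 = floor((41 + 38)/71) = 1.
  m_8 = 71*1 - 38 = 33, d_8 = (1728 - 33^2)/71 = 639/71 = 9, a_8 = floor((41 + 33)/9) = 8.
  m_9 = 9*8 - 33 = 39, d_9 = (1728 - 39^2)/9 = 207/9 = 23, a_9 = floor((41 + 39)/23) = 3.
  m_10 = 23*3 - 39 = 30, d_10 = (1728 - 30^2)/23 = 828/23 = 36, a_10 = floor((41 + 30)/36) = 1.
  m_11 = 36*1 - 30 = 6, d_11 = (1728 - 6^2)/36 = 1692/36 = 47, a_11 = floor((41 + 6)/47) = 1.
  m_12 = 47*1 - 6 = 41, d_12 = (1728 - 41^2)/47 = 47/47 = 1, a_12 = floor((41 + 41)/1) = 82.
  m_13 = 1*82 - 41 = 41, d_13 = (1728 - 41^2)/1 = 47/1 = 47: (m_13, d_13) = (m_1, d_1) = (41, 47), so from here the quotients repeat a_1, ..., a_12; the period length is 12.
So sqrt(1728) = [41; (1, 1, 3, 8, 1, 19, 1, 8, 3, 1, 1, 82)] with period length k = 12.
k is even, so the fundamental solution of x^2 - 1728y^2 = 1 is (p_{k-1}, q_{k-1}) = (p_11, q_11); compute convergents through index 11.
Convergents (p_i = a_i*p_{i-1} + p_{i-2}, q_i = a_i*q_{i-1} + q_{i-2} with p_{-2}=0, p_{-1}=1, q_{-2}=1, q_{-1}=0):
  i=0: a_0=41, p_0 = 41*1 + 0 = 41, q_0 = 41*0 + 1 = 1.
  i=1: a_1=1, p_1 = 1*41 + 1 = 42, q_1 = 1*1 + 0 = 1.
  i=2: a_2=1, p_2 = 1*42 + 41 = 83, q_2 = 1*1 + 1 = 2.
  i=3: a_3=3, p_3 = 3*83 + 42 = 291, q_3 = 3*2 + 1 = 7.
  i=4: a_4=8, p_4 = 8*291 + 83 = 2411, q_4 = 8*7 + 2 = 58.
  i=5: a_5=1, p_5 = 1*2411 + 291 = 2702, q_5 = 1*58 + 7 = 65.
  i=6: a_6=19, p_6 = 19*2702 + 2411 = 53749, q_6 = 19*65 + 58 = 1293.
  i=7: a_7=1, p_7 = 1*53749 + 2702 = 56451, q_7 = 1*1293 + 65 = 1358.
  i=8: a_8=8, p_8 = 8*56451 + 53749 = 505357, q_8 = 8*1358 + 1293 = 12157.
  i=9: a_9=3, p_9 = 3*505357 + 56451 = 1572522, q_9 = 3*12157 + 1358 = 37829.
  i=10: a_10=1, p_10 = 1*1572522 + 505357 = 2077879, q_10 = 1*37829 + 12157 = 49986.
  i=11: a_11=1, p_11 = 1*2077879 + 1572522 = 3650401, q_11 = 1*49986 + 37829 = 87815.
Check: 3650401^2 - 1728*87815^2 = 13325427460801 - 13325427460800 = 1, so (x, y) = (3650401, 87815) solves the equation, and by the theorem it is the least positive solution.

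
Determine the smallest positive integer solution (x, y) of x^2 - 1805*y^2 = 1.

(x, y) = (2889, 68)

First expand sqrt(1805) as a continued fraction. With x_i = (sqrt(1805) + m_i)/d_i and (m_0, d_0) = (0, 1): a_0 = floor(sqrt(1805)) = 42, since 42^2 = 1764 <= 1805 < 1849 = 43^2.
Iterate m_{i+1} = d_i*a_i - m_i, d_{i+1} = (1805 - m_{i+1}^2)/d_i, a_{i+1} = floor((a_0 + m_{i+1})/d_{i+1}):
  m_1 = 1*42 - 0 = 42, d_1 = (1805 - 42^2)/1 = 41/1 = 41, a_1 = floor((42 + 42)/41) = 2.
  m_2 = 41*2 - 42 = 40, d_2 = (1805 - 40^2)/41 = 205/41 = 5, a_2 = floor((42 + 40)/5) = 16.
  m_3 = 5*16 - 40 = 40, d_3 = (1805 - 40^2)/5 = 205/5 = 41, a_3 = floor((42 + 40)/41) = 2.
  m_4 = 41*2 - 40 = 42, d_4 = (1805 - 42^2)/41 = 41/41 = 1, a_4 = floor((42 + 42)/1) = 84.
  m_5 = 1*84 - 42 = 42, d_5 = (1805 - 42^2)/1 = 41/1 = 41: (m_5, d_5) = (m_1, d_1) = (42, 41), so from here the quotients repeat a_1, ..., a_4; the period length is 4.
So sqrt(1805) = [42; (2, 16, 2, 84)] with period length k = 4.
k is even, so the fundamental solution of x^2 - 1805y^2 = 1 is (p_{k-1}, q_{k-1}) = (p_3, q_3); compute convergents through index 3.
Convergents (p_i = a_i*p_{i-1} + p_{i-2}, q_i = a_i*q_{i-1} + q_{i-2} with p_{-2}=0, p_{-1}=1, q_{-2}=1, q_{-1}=0):
  i=0: a_0=42, p_0 = 42*1 + 0 = 42, q_0 = 42*0 + 1 = 1.
  i=1: a_1=2, p_1 = 2*42 + 1 = 85, q_1 = 2*1 + 0 = 2.
  i=2: a_2=16, p_2 = 16*85 + 42 = 1402, q_2 = 16*2 + 1 = 33.
  i=3: a_3=2, p_3 = 2*1402 + 85 = 2889, q_3 = 2*33 + 2 = 68.
Check: 2889^2 - 1805*68^2 = 8346321 - 8346320 = 1, so (x, y) = (2889, 68) solves the equation, and by the theorem it is the least positive solution.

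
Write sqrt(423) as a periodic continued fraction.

[20; (1, 1, 3, 4, 3, 1, 1, 40)]

Write x_i = (sqrt(423) + m_i)/d_i with (m_0, d_0) = (0, 1). a_0 = floor(sqrt(423)) = 20, since 20^2 = 400 <= 423 < 441 = 21^2.
Iterate m_{i+1} = d_i*a_i - m_i, d_{i+1} = (423 - m_{i+1}^2)/d_i, a_{i+1} = floor((a_0 + m_{i+1})/d_{i+1}):
  m_1 = 1*20 - 0 = 20, d_1 = (423 - 20^2)/1 = 23/1 = 23, a_1 = floor((20 + 20)/23) = 1.
  m_2 = 23*1 - 20 = 3, d_2 = (423 - 3^2)/23 = 414/23 = 18, a_2 = floor((20 + 3)/18) = 1.
  m_3 = 18*1 - 3 = 15, d_3 = (423 - 15^2)/18 = 198/18 = 11, a_3 = floor((20 + 15)/11) = 3.
  m_4 = 11*3 - 15 = 18, d_4 = (423 - 18^2)/11 = 99/11 = 9, a_4 = floor((20 + 18)/9) = 4.
  m_5 = 9*4 - 18 = 18, d_5 = (423 - 18^2)/9 = 99/9 = 11, a_5 = floor((20 + 18)/11) = 3.
  m_6 = 11*3 - 18 = 15, d_6 = (423 - 15^2)/11 = 198/11 = 18, a_6 = floor((20 + 15)/18) = 1.
  m_7 = 18*1 - 15 = 3, d_7 = (423 - 3^2)/18 = 414/18 = 23, a_7 = floor((20 + 3)/23) = 1.
  m_8 = 23*1 - 3 = 20, d_8 = (423 - 20^2)/23 = 23/23 = 1, a_8 = floor((20 + 20)/1) = 40.
  m_9 = 1*40 - 20 = 20, d_9 = (423 - 20^2)/1 = 23/1 = 23: (m_9, d_9) = (m_1, d_1) = (20, 23), so from here the quotients repeat a_1, ..., a_8; the period length is 8.
Hence the expansion of sqrt(423) is a_0 = 20 followed by the repeating block 1, 1, 3, 4, 3, 1, 1, 40 (period 8).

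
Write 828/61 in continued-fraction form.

[13; 1, 1, 2, 1, 8]

Run the Euclidean algorithm on 828 and 61; the successive quotients are the partial quotients a_0, a_1, ... (each step inverts the fractional part left over by the previous one):
  828 = 13*61 + 35, so a_0 = 13.
  61 = 1*35 + 26, so a_1 = 1.
  35 = 1*26 + 9, so a_2 = 1.
  26 = 2*9 + 8, so a_3 = 2.
  9 = 1*8 + 1, so a_4 = 1.
  8 = 8*1 + 0, so a_5 = 8.
The remainder reaches 0 after 6 divisions, so the expansion has 6 partial quotients, read off in order.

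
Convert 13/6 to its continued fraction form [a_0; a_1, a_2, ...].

Run the Euclidean algorithm on 13 and 6; the successive quotients are the partial quotients a_0, a_1, ... (each step inverts the fractional part left over by the previous one):
  13 = 2*6 + 1, so a_0 = 2.
  6 = 6*1 + 0, so a_1 = 6.
The remainder reaches 0 after 2 divisions, so the expansion has 2 partial quotients, read off in order.

[2; 6]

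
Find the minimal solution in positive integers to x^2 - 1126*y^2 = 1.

(x, y) = (91205, 2718)

First expand sqrt(1126) as a continued fraction. With x_i = (sqrt(1126) + m_i)/d_i and (m_0, d_0) = (0, 1): a_0 = floor(sqrt(1126)) = 33, since 33^2 = 1089 <= 1126 < 1156 = 34^2.
Iterate m_{i+1} = d_i*a_i - m_i, d_{i+1} = (1126 - m_{i+1}^2)/d_i, a_{i+1} = floor((a_0 + m_{i+1})/d_{i+1}):
  m_1 = 1*33 - 0 = 33, d_1 = (1126 - 33^2)/1 = 37/1 = 37, a_1 = floor((33 + 33)/37) = 1.
  m_2 = 37*1 - 33 = 4, d_2 = (1126 - 4^2)/37 = 1110/37 = 30, a_2 = floor((33 + 4)/30) = 1.
  m_3 = 30*1 - 4 = 26, d_3 = (1126 - 26^2)/30 = 450/30 = 15, a_3 = floor((33 + 26)/15) = 3.
  m_4 = 15*3 - 26 = 19, d_4 = (1126 - 19^2)/15 = 765/15 = 51, a_4 = floor((33 + 19)/51) = 1.
  m_5 = 51*1 - 19 = 32, d_5 = (1126 - 32^2)/51 = 102/51 = 2, a_5 = floor((33 + 32)/2) = 32.
  m_6 = 2*32 - 32 = 32, d_6 = (1126 - 32^2)/2 = 102/2 = 51, a_6 = floor((33 + 32)/51) = 1.
  m_7 = 51*1 - 32 = 19, d_7 = (1126 - 19^2)/51 = 765/51 = 15, a_7 = floor((33 + 19)/15) = 3.
  m_8 = 15*3 - 19 = 26, d_8 = (1126 - 26^2)/15 = 450/15 = 30, a_8 = floor((33 + 26)/30) = 1.
  m_9 = 30*1 - 26 = 4, d_9 = (1126 - 4^2)/30 = 1110/30 = 37, a_9 = floor((33 + 4)/37) = 1.
  m_10 = 37*1 - 4 = 33, d_10 = (1126 - 33^2)/37 = 37/37 = 1, a_10 = floor((33 + 33)/1) = 66.
  m_11 = 1*66 - 33 = 33, d_11 = (1126 - 33^2)/1 = 37/1 = 37: (m_11, d_11) = (m_1, d_1) = (33, 37), so from here the quotients repeat a_1, ..., a_10; the period length is 10.
So sqrt(1126) = [33; (1, 1, 3, 1, 32, 1, 3, 1, 1, 66)] with period length k = 10.
k is even, so the fundamental solution of x^2 - 1126y^2 = 1 is (p_{k-1}, q_{k-1}) = (p_9, q_9); compute convergents through index 9.
Convergents (p_i = a_i*p_{i-1} + p_{i-2}, q_i = a_i*q_{i-1} + q_{i-2} with p_{-2}=0, p_{-1}=1, q_{-2}=1, q_{-1}=0):
  i=0: a_0=33, p_0 = 33*1 + 0 = 33, q_0 = 33*0 + 1 = 1.
  i=1: a_1=1, p_1 = 1*33 + 1 = 34, q_1 = 1*1 + 0 = 1.
  i=2: a_2=1, p_2 = 1*34 + 33 = 67, q_2 = 1*1 + 1 = 2.
  i=3: a_3=3, p_3 = 3*67 + 34 = 235, q_3 = 3*2 + 1 = 7.
  i=4: a_4=1, p_4 = 1*235 + 67 = 302, q_4 = 1*7 + 2 = 9.
  i=5: a_5=32, p_5 = 32*302 + 235 = 9899, q_5 = 32*9 + 7 = 295.
  i=6: a_6=1, p_6 = 1*9899 + 302 = 10201, q_6 = 1*295 + 9 = 304.
  i=7: a_7=3, p_7 = 3*10201 + 9899 = 40502, q_7 = 3*304 + 295 = 1207.
  i=8: a_8=1, p_8 = 1*40502 + 10201 = 50703, q_8 = 1*1207 + 304 = 1511.
  i=9: a_9=1, p_9 = 1*50703 + 40502 = 91205, q_9 = 1*1511 + 1207 = 2718.
Check: 91205^2 - 1126*2718^2 = 8318352025 - 8318352024 = 1, so (x, y) = (91205, 2718) solves the equation, and by the theorem it is the least positive solution.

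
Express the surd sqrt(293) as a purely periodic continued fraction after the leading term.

Write x_i = (sqrt(293) + m_i)/d_i with (m_0, d_0) = (0, 1). a_0 = floor(sqrt(293)) = 17, since 17^2 = 289 <= 293 < 324 = 18^2.
Iterate m_{i+1} = d_i*a_i - m_i, d_{i+1} = (293 - m_{i+1}^2)/d_i, a_{i+1} = floor((a_0 + m_{i+1})/d_{i+1}):
  m_1 = 1*17 - 0 = 17, d_1 = (293 - 17^2)/1 = 4/1 = 4, a_1 = floor((17 + 17)/4) = 8.
  m_2 = 4*8 - 17 = 15, d_2 = (293 - 15^2)/4 = 68/4 = 17, a_2 = floor((17 + 15)/17) = 1.
  m_3 = 17*1 - 15 = 2, d_3 = (293 - 2^2)/17 = 289/17 = 17, a_3 = floor((17 + 2)/17) = 1.
  m_4 = 17*1 - 2 = 15, d_4 = (293 - 15^2)/17 = 68/17 = 4, a_4 = floor((17 + 15)/4) = 8.
  m_5 = 4*8 - 15 = 17, d_5 = (293 - 17^2)/4 = 4/4 = 1, a_5 = floor((17 + 17)/1) = 34.
  m_6 = 1*34 - 17 = 17, d_6 = (293 - 17^2)/1 = 4/1 = 4: (m_6, d_6) = (m_1, d_1) = (17, 4), so from here the quotients repeat a_1, ..., a_5; the period length is 5.
Hence the expansion of sqrt(293) is a_0 = 17 followed by the repeating block 8, 1, 1, 8, 34 (period 5).

[17; (8, 1, 1, 8, 34)]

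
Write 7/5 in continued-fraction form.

[1; 2, 2]

Run the Euclidean algorithm on 7 and 5; the successive quotients are the partial quotients a_0, a_1, ... (each step inverts the fractional part left over by the previous one):
  7 = 1*5 + 2, so a_0 = 1.
  5 = 2*2 + 1, so a_1 = 2.
  2 = 2*1 + 0, so a_2 = 2.
The remainder reaches 0 after 3 divisions, so the expansion has 3 partial quotients, read off in order.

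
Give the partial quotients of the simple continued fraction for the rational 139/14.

[9; 1, 13]

Run the Euclidean algorithm on 139 and 14; the successive quotients are the partial quotients a_0, a_1, ... (each step inverts the fractional part left over by the previous one):
  139 = 9*14 + 13, so a_0 = 9.
  14 = 1*13 + 1, so a_1 = 1.
  13 = 13*1 + 0, so a_2 = 13.
The remainder reaches 0 after 3 divisions, so the expansion has 3 partial quotients, read off in order.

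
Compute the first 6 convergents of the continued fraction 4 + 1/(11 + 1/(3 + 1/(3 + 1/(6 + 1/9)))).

Using the convergent recurrence p_i = a_i*p_{i-1} + p_{i-2}, q_i = a_i*q_{i-1} + q_{i-2} with p_{-2}=0, p_{-1}=1, q_{-2}=1, q_{-1}=0:
  i=0: a_0=4, p_0 = 4*1 + 0 = 4, q_0 = 4*0 + 1 = 1.
  i=1: a_1=11, p_1 = 11*4 + 1 = 45, q_1 = 11*1 + 0 = 11.
  i=2: a_2=3, p_2 = 3*45 + 4 = 139, q_2 = 3*11 + 1 = 34.
  i=3: a_3=3, p_3 = 3*139 + 45 = 462, q_3 = 3*34 + 11 = 113.
  i=4: a_4=6, p_4 = 6*462 + 139 = 2911, q_4 = 6*113 + 34 = 712.
  i=5: a_5=9, p_5 = 9*2911 + 462 = 26661, q_5 = 9*712 + 113 = 6521.

4/1, 45/11, 139/34, 462/113, 2911/712, 26661/6521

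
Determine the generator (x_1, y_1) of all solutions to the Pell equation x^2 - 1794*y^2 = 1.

(x, y) = (12582335, 297064)

First expand sqrt(1794) as a continued fraction. With x_i = (sqrt(1794) + m_i)/d_i and (m_0, d_0) = (0, 1): a_0 = floor(sqrt(1794)) = 42, since 42^2 = 1764 <= 1794 < 1849 = 43^2.
Iterate m_{i+1} = d_i*a_i - m_i, d_{i+1} = (1794 - m_{i+1}^2)/d_i, a_{i+1} = floor((a_0 + m_{i+1})/d_{i+1}):
  m_1 = 1*42 - 0 = 42, d_1 = (1794 - 42^2)/1 = 30/1 = 30, a_1 = floor((42 + 42)/30) = 2.
  m_2 = 30*2 - 42 = 18, d_2 = (1794 - 18^2)/30 = 1470/30 = 49, a_2 = floor((42 + 18)/49) = 1.
  m_3 = 49*1 - 18 = 31, d_3 = (1794 - 31^2)/49 = 833/49 = 17, a_3 = floor((42 + 31)/17) = 4.
  m_4 = 17*4 - 31 = 37, d_4 = (1794 - 37^2)/17 = 425/17 = 25, a_4 = floor((42 + 37)/25) = 3.
  m_5 = 25*3 - 37 = 38, d_5 = (1794 - 38^2)/25 = 350/25 = 14, a_5 = floor((42 + 38)/14) = 5.
  m_6 = 14*5 - 38 = 32, d_6 = (1794 - 32^2)/14 = 770/14 = 55, a_6 = floor((42 + 32)/55) = 1.
  m_7 = 55*1 - 32 = 23, d_7 = (1794 - 23^2)/55 = 1265/55 = 23, a_7 = floor((42 + 23)/23) = 2.
  m_8 = 23*2 - 23 = 23, d_8 = (1794 - 23^2)/23 = 1265/23 = 55, a_8 = floor((42 + 23)/55) = 1.
  m_9 = 55*1 - 23 = 32, d_9 = (1794 - 32^2)/55 = 770/55 = 14, a_9 = floor((42 + 32)/14) = 5.
  m_10 = 14*5 - 32 = 38, d_10 = (1794 - 38^2)/14 = 350/14 = 25, a_10 = floor((42 + 38)/25) = 3.
  m_11 = 25*3 - 38 = 37, d_11 = (1794 - 37^2)/25 = 425/25 = 17, a_11 = floor((42 + 37)/17) = 4.
  m_12 = 17*4 - 37 = 31, d_12 = (1794 - 31^2)/17 = 833/17 = 49, a_12 = floor((42 + 31)/49) = 1.
  m_13 = 49*1 - 31 = 18, d_13 = (1794 - 18^2)/49 = 1470/49 = 30, a_13 = floor((42 + 18)/30) = 2.
  m_14 = 30*2 - 18 = 42, d_14 = (1794 - 42^2)/30 = 30/30 = 1, a_14 = floor((42 + 42)/1) = 84.
  m_15 = 1*84 - 42 = 42, d_15 = (1794 - 42^2)/1 = 30/1 = 30: (m_15, d_15) = (m_1, d_1) = (42, 30), so from here the quotients repeat a_1, ..., a_14; the period length is 14.
So sqrt(1794) = [42; (2, 1, 4, 3, 5, 1, 2, 1, 5, 3, 4, 1, 2, 84)] with period length k = 14.
k is even, so the fundamental solution of x^2 - 1794y^2 = 1 is (p_{k-1}, q_{k-1}) = (p_13, q_13); compute convergents through index 13.
Convergents (p_i = a_i*p_{i-1} + p_{i-2}, q_i = a_i*q_{i-1} + q_{i-2} with p_{-2}=0, p_{-1}=1, q_{-2}=1, q_{-1}=0):
  i=0: a_0=42, p_0 = 42*1 + 0 = 42, q_0 = 42*0 + 1 = 1.
  i=1: a_1=2, p_1 = 2*42 + 1 = 85, q_1 = 2*1 + 0 = 2.
  i=2: a_2=1, p_2 = 1*85 + 42 = 127, q_2 = 1*2 + 1 = 3.
  i=3: a_3=4, p_3 = 4*127 + 85 = 593, q_3 = 4*3 + 2 = 14.
  i=4: a_4=3, p_4 = 3*593 + 127 = 1906, q_4 = 3*14 + 3 = 45.
  i=5: a_5=5, p_5 = 5*1906 + 593 = 10123, q_5 = 5*45 + 14 = 239.
  i=6: a_6=1, p_6 = 1*10123 + 1906 = 12029, q_6 = 1*239 + 45 = 284.
  i=7: a_7=2, p_7 = 2*12029 + 10123 = 34181, q_7 = 2*284 + 239 = 807.
  i=8: a_8=1, p_8 = 1*34181 + 12029 = 46210, q_8 = 1*807 + 284 = 1091.
  i=9: a_9=5, p_9 = 5*46210 + 34181 = 265231, q_9 = 5*1091 + 807 = 6262.
  i=10: a_10=3, p_10 = 3*265231 + 46210 = 841903, q_10 = 3*6262 + 1091 = 19877.
  i=11: a_11=4, p_11 = 4*841903 + 265231 = 3632843, q_11 = 4*19877 + 6262 = 85770.
  i=12: a_12=1, p_12 = 1*3632843 + 841903 = 4474746, q_12 = 1*85770 + 19877 = 105647.
  i=13: a_13=2, p_13 = 2*4474746 + 3632843 = 12582335, q_13 = 2*105647 + 85770 = 297064.
Check: 12582335^2 - 1794*297064^2 = 158315154052225 - 158315154052224 = 1, so (x, y) = (12582335, 297064) solves the equation, and by the theorem it is the least positive solution.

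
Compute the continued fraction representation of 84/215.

[0; 2, 1, 1, 3, 1, 2, 3]

Run the Euclidean algorithm on 84 and 215; the successive quotients are the partial quotients a_0, a_1, ... (each step inverts the fractional part left over by the previous one):
  84 = 0*215 + 84, so a_0 = 0.
  215 = 2*84 + 47, so a_1 = 2.
  84 = 1*47 + 37, so a_2 = 1.
  47 = 1*37 + 10, so a_3 = 1.
  37 = 3*10 + 7, so a_4 = 3.
  10 = 1*7 + 3, so a_5 = 1.
  7 = 2*3 + 1, so a_6 = 2.
  3 = 3*1 + 0, so a_7 = 3.
The remainder reaches 0 after 8 divisions, so the expansion has 8 partial quotients, read off in order.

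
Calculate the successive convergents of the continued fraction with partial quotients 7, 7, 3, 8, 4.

Using the convergent recurrence p_i = a_i*p_{i-1} + p_{i-2}, q_i = a_i*q_{i-1} + q_{i-2} with p_{-2}=0, p_{-1}=1, q_{-2}=1, q_{-1}=0:
  i=0: a_0=7, p_0 = 7*1 + 0 = 7, q_0 = 7*0 + 1 = 1.
  i=1: a_1=7, p_1 = 7*7 + 1 = 50, q_1 = 7*1 + 0 = 7.
  i=2: a_2=3, p_2 = 3*50 + 7 = 157, q_2 = 3*7 + 1 = 22.
  i=3: a_3=8, p_3 = 8*157 + 50 = 1306, q_3 = 8*22 + 7 = 183.
  i=4: a_4=4, p_4 = 4*1306 + 157 = 5381, q_4 = 4*183 + 22 = 754.

7/1, 50/7, 157/22, 1306/183, 5381/754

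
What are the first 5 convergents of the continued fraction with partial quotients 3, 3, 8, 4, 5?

3/1, 10/3, 83/25, 342/103, 1793/540

Using the convergent recurrence p_i = a_i*p_{i-1} + p_{i-2}, q_i = a_i*q_{i-1} + q_{i-2} with p_{-2}=0, p_{-1}=1, q_{-2}=1, q_{-1}=0:
  i=0: a_0=3, p_0 = 3*1 + 0 = 3, q_0 = 3*0 + 1 = 1.
  i=1: a_1=3, p_1 = 3*3 + 1 = 10, q_1 = 3*1 + 0 = 3.
  i=2: a_2=8, p_2 = 8*10 + 3 = 83, q_2 = 8*3 + 1 = 25.
  i=3: a_3=4, p_3 = 4*83 + 10 = 342, q_3 = 4*25 + 3 = 103.
  i=4: a_4=5, p_4 = 5*342 + 83 = 1793, q_4 = 5*103 + 25 = 540.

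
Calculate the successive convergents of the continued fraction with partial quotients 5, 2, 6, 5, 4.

Using the convergent recurrence p_i = a_i*p_{i-1} + p_{i-2}, q_i = a_i*q_{i-1} + q_{i-2} with p_{-2}=0, p_{-1}=1, q_{-2}=1, q_{-1}=0:
  i=0: a_0=5, p_0 = 5*1 + 0 = 5, q_0 = 5*0 + 1 = 1.
  i=1: a_1=2, p_1 = 2*5 + 1 = 11, q_1 = 2*1 + 0 = 2.
  i=2: a_2=6, p_2 = 6*11 + 5 = 71, q_2 = 6*2 + 1 = 13.
  i=3: a_3=5, p_3 = 5*71 + 11 = 366, q_3 = 5*13 + 2 = 67.
  i=4: a_4=4, p_4 = 4*366 + 71 = 1535, q_4 = 4*67 + 13 = 281.

5/1, 11/2, 71/13, 366/67, 1535/281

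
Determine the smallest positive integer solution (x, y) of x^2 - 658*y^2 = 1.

First expand sqrt(658) as a continued fraction. With x_i = (sqrt(658) + m_i)/d_i and (m_0, d_0) = (0, 1): a_0 = floor(sqrt(658)) = 25, since 25^2 = 625 <= 658 < 676 = 26^2.
Iterate m_{i+1} = d_i*a_i - m_i, d_{i+1} = (658 - m_{i+1}^2)/d_i, a_{i+1} = floor((a_0 + m_{i+1})/d_{i+1}):
  m_1 = 1*25 - 0 = 25, d_1 = (658 - 25^2)/1 = 33/1 = 33, a_1 = floor((25 + 25)/33) = 1.
  m_2 = 33*1 - 25 = 8, d_2 = (658 - 8^2)/33 = 594/33 = 18, a_2 = floor((25 + 8)/18) = 1.
  m_3 = 18*1 - 8 = 10, d_3 = (658 - 10^2)/18 = 558/18 = 31, a_3 = floor((25 + 10)/31) = 1.
  m_4 = 31*1 - 10 = 21, d_4 = (658 - 21^2)/31 = 217/31 = 7, a_4 = floor((25 + 21)/7) = 6.
  m_5 = 7*6 - 21 = 21, d_5 = (658 - 21^2)/7 = 217/7 = 31, a_5 = floor((25 + 21)/31) = 1.
  m_6 = 31*1 - 21 = 10, d_6 = (658 - 10^2)/31 = 558/31 = 18, a_6 = floor((25 + 10)/18) = 1.
  m_7 = 18*1 - 10 = 8, d_7 = (658 - 8^2)/18 = 594/18 = 33, a_7 = floor((25 + 8)/33) = 1.
  m_8 = 33*1 - 8 = 25, d_8 = (658 - 25^2)/33 = 33/33 = 1, a_8 = floor((25 + 25)/1) = 50.
  m_9 = 1*50 - 25 = 25, d_9 = (658 - 25^2)/1 = 33/1 = 33: (m_9, d_9) = (m_1, d_1) = (25, 33), so from here the quotients repeat a_1, ..., a_8; the period length is 8.
So sqrt(658) = [25; (1, 1, 1, 6, 1, 1, 1, 50)] with period length k = 8.
k is even, so the fundamental solution of x^2 - 658y^2 = 1 is (p_{k-1}, q_{k-1}) = (p_7, q_7); compute convergents through index 7.
Convergents (p_i = a_i*p_{i-1} + p_{i-2}, q_i = a_i*q_{i-1} + q_{i-2} with p_{-2}=0, p_{-1}=1, q_{-2}=1, q_{-1}=0):
  i=0: a_0=25, p_0 = 25*1 + 0 = 25, q_0 = 25*0 + 1 = 1.
  i=1: a_1=1, p_1 = 1*25 + 1 = 26, q_1 = 1*1 + 0 = 1.
  i=2: a_2=1, p_2 = 1*26 + 25 = 51, q_2 = 1*1 + 1 = 2.
  i=3: a_3=1, p_3 = 1*51 + 26 = 77, q_3 = 1*2 + 1 = 3.
  i=4: a_4=6, p_4 = 6*77 + 51 = 513, q_4 = 6*3 + 2 = 20.
  i=5: a_5=1, p_5 = 1*513 + 77 = 590, q_5 = 1*20 + 3 = 23.
  i=6: a_6=1, p_6 = 1*590 + 513 = 1103, q_6 = 1*23 + 20 = 43.
  i=7: a_7=1, p_7 = 1*1103 + 590 = 1693, q_7 = 1*43 + 23 = 66.
Check: 1693^2 - 658*66^2 = 2866249 - 2866248 = 1, so (x, y) = (1693, 66) solves the equation, and by the theorem it is the least positive solution.

(x, y) = (1693, 66)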